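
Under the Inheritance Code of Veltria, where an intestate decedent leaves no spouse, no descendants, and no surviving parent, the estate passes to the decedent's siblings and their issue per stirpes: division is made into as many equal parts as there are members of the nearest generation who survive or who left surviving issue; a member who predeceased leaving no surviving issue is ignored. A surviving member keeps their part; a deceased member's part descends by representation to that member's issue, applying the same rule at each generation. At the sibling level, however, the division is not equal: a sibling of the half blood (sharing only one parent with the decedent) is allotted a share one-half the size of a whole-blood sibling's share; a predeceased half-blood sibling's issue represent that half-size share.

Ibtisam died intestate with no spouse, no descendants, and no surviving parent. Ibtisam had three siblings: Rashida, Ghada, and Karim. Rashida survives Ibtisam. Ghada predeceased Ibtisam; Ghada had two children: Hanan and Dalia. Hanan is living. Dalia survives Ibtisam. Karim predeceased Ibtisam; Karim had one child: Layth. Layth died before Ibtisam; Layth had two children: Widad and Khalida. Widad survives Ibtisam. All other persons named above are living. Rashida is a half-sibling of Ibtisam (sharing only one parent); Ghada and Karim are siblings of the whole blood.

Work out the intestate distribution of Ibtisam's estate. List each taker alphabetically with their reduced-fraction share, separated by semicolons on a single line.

Dalia 1/5; Hanan 1/5; Khalida 1/5; Rashida 1/5; Widad 1/5

No spouse, descendants, or parent survives, so the estate passes to Ibtisam's siblings per stirpes.
Half-blood siblings count for one-half the weight of whole-blood siblings at the initial division.
Dividing 1 in proportion to weights (total weight 5/2): Rashida (weight 1/2) → 1/5; Ghada (weight 1) → 2/5; Karim (weight 1) → 2/5.
Rashida is living and takes 1/5.
Ghada predeceased; the 2/5 allotted to Ghada's branch passes to Ghada's issue by representation.
The 2/5 is divided into 2 equal shares of 1/5 among Hanan, Dalia.
Hanan is living and takes 1/5.
Dalia is living and takes 1/5.
Karim predeceased; the 2/5 allotted to Karim's branch passes to Karim's issue by representation.
Layth's line is the sole branch at this level, so the full 2/5 passes to Layth's issue by representation.
The 2/5 is divided into 2 equal shares of 1/5 among Widad, Khalida.
Widad is living and takes 1/5.
Khalida is living and takes 1/5.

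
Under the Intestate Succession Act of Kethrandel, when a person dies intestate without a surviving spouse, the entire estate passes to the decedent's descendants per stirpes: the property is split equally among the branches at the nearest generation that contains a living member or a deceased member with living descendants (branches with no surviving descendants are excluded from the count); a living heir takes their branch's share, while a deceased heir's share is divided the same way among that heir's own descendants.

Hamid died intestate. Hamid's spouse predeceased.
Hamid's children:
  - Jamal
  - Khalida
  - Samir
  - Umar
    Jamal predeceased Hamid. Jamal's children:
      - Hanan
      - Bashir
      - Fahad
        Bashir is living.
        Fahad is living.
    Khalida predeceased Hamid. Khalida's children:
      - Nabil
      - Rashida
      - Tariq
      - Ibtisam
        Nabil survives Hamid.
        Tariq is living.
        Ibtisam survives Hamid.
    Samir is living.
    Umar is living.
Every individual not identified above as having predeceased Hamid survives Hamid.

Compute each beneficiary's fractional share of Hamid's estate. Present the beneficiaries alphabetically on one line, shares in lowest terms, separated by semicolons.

Bashir 1/12; Fahad 1/12; Hanan 1/12; Ibtisam 1/16; Nabil 1/16; Rashida 1/16; Samir 1/4; Tariq 1/16; Umar 1/4

There is no surviving spouse, so the entire estate passes to Hamid's descendants per stirpes.
The estate is divided into 4 equal shares of 1/4 among Jamal, Khalida, Samir, Umar.
Jamal predeceased; the 1/4 allotted to Jamal's branch passes to Jamal's issue by representation.
The 1/4 is divided into 3 equal shares of 1/12 among Hanan, Bashir, Fahad.
Hanan is living and takes 1/12.
Bashir is living and takes 1/12.
Fahad is living and takes 1/12.
Khalida predeceased; the 1/4 allotted to Khalida's branch passes to Khalida's issue by representation.
The 1/4 is divided into 4 equal shares of 1/16 among Nabil, Rashida, Tariq, Ibtisam.
Nabil is living and takes 1/16.
Rashida is living and takes 1/16.
Tariq is living and takes 1/16.
Ibtisam is living and takes 1/16.
Samir is living and takes 1/4.
Umar is living and takes 1/4.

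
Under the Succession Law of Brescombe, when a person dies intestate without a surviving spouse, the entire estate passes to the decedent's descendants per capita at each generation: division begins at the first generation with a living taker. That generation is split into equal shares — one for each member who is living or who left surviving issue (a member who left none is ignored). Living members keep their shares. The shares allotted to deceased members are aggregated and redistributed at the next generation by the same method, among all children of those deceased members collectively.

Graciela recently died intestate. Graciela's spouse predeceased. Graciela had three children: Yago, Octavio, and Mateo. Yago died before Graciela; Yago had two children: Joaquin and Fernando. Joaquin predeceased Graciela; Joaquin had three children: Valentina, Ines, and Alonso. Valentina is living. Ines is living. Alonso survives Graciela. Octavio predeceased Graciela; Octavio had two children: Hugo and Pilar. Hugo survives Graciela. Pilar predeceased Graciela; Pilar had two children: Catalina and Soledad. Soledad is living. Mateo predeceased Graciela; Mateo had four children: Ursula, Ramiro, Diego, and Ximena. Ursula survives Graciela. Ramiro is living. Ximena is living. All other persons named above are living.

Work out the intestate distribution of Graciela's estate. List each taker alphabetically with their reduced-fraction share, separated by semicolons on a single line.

Alonso 1/20; Catalina 1/20; Diego 1/8; Fernando 1/8; Hugo 1/8; Ines 1/20; Ramiro 1/8; Soledad 1/20; Ursula 1/8; Valentina 1/20; Ximena 1/8

There is no surviving spouse, so the entire estate passes to Graciela's descendants per capita at each generation.
No one at generation 1 (Yago, Octavio, Mateo) is living; moving to the next generation.
At generation 2 (Joaquin, Fernando, Hugo, Pilar, Ursula, Ramiro, Diego, Ximena) there are 8 shares of (1)/8 = 1/8 each.
Living: Fernando, Hugo, Ursula, Ramiro, Diego, and Ximena — each takes 1/8.
Deceased: Joaquin and Pilar. Their combined 1/4 is pooled and carried to generation 3.
At generation 3 (Valentina, Ines, Alonso, Catalina, Soledad) there are 5 shares of (1/4)/5 = 1/20 each.
Living: Valentina, Ines, Alonso, Catalina, and Soledad — each takes 1/20.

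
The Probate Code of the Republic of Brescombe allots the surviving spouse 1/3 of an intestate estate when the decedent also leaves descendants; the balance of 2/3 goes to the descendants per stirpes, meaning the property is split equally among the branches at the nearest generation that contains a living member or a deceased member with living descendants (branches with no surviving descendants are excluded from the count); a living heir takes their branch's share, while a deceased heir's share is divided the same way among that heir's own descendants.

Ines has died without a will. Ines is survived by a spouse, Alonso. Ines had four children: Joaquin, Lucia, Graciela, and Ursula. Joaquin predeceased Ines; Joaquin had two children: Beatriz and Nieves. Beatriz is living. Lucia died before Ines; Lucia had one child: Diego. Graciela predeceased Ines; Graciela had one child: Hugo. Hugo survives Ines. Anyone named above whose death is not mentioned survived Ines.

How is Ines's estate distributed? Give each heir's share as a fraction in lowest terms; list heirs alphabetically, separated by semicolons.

Alonso, as surviving spouse, takes 1/3.
The remaining 2/3 passes to Ines's descendants per stirpes.
The 2/3 is divided into 4 equal shares of 1/6 among Joaquin, Lucia, Graciela, Ursula.
Joaquin predeceased; the 1/6 allotted to Joaquin's branch passes to Joaquin's issue by representation.
The 1/6 is divided into 2 equal shares of 1/12 among Beatriz, Nieves.
Beatriz is living and takes 1/12.
Nieves is living and takes 1/12.
Lucia predeceased; the 1/6 allotted to Lucia's branch passes to Lucia's issue by representation.
Diego is the sole taker at this level and receives the full 1/6.
Graciela predeceased; the 1/6 allotted to Graciela's branch passes to Graciela's issue by representation.
Hugo is the sole taker at this level and receives the full 1/6.
Ursula is living and takes 1/6.

Alonso 1/3; Beatriz 1/12; Diego 1/6; Hugo 1/6; Nieves 1/12; Ursula 1/6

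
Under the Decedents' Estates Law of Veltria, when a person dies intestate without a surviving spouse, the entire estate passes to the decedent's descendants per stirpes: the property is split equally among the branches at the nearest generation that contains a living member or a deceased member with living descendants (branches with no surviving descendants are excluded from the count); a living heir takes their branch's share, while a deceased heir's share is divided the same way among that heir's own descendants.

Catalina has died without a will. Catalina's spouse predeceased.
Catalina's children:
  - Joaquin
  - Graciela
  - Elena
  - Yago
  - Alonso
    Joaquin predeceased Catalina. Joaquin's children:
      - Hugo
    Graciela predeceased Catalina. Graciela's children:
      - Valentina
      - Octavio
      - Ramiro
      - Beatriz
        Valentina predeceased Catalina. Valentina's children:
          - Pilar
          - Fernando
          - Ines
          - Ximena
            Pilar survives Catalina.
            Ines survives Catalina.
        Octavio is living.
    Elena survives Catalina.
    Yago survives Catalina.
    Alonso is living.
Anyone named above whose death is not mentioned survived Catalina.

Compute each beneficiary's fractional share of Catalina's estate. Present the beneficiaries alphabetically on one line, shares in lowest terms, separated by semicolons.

There is no surviving spouse, so the entire estate passes to Catalina's descendants per stirpes.
The estate is divided into 5 equal shares of 1/5 among Joaquin, Graciela, Elena, Yago, Alonso.
Joaquin predeceased; the 1/5 allotted to Joaquin's branch passes to Joaquin's issue by representation.
Hugo is the sole taker at this level and receives the full 1/5.
Graciela predeceased; the 1/5 allotted to Graciela's branch passes to Graciela's issue by representation.
The 1/5 is divided into 4 equal shares of 1/20 among Valentina, Octavio, Ramiro, Beatriz.
Valentina predeceased; the 1/20 allotted to Valentina's branch passes to Valentina's issue by representation.
The 1/20 is divided into 4 equal shares of 1/80 among Pilar, Fernando, Ines, Ximena.
Pilar is living and takes 1/80.
Fernando is living and takes 1/80.
Ines is living and takes 1/80.
Ximena is living and takes 1/80.
Octavio is living and takes 1/20.
Ramiro is living and takes 1/20.
Beatriz is living and takes 1/20.
Elena is living and takes 1/5.
Yago is living and takes 1/5.
Alonso is living and takes 1/5.

Alonso 1/5; Beatriz 1/20; Elena 1/5; Fernando 1/80; Hugo 1/5; Ines 1/80; Octavio 1/20; Pilar 1/80; Ramiro 1/20; Ximena 1/80; Yago 1/5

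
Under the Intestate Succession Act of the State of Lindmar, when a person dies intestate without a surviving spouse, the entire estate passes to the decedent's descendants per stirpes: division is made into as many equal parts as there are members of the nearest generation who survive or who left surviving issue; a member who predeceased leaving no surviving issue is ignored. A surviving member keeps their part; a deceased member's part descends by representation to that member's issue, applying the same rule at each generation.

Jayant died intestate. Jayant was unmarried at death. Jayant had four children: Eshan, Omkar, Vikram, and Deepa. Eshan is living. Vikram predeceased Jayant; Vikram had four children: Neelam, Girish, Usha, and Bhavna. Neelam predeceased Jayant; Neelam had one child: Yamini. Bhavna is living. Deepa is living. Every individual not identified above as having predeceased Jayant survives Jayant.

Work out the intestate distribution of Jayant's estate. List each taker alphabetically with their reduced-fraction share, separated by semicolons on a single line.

Bhavna 1/16; Deepa 1/4; Eshan 1/4; Girish 1/16; Omkar 1/4; Usha 1/16; Yamini 1/16

There is no surviving spouse, so the entire estate passes to Jayant's descendants per stirpes.
The estate is divided into 4 equal shares of 1/4 among Eshan, Omkar, Vikram, Deepa.
Eshan is living and takes 1/4.
Omkar is living and takes 1/4.
Vikram predeceased; the 1/4 allotted to Vikram's branch passes to Vikram's issue by representation.
The 1/4 is divided into 4 equal shares of 1/16 among Neelam, Girish, Usha, Bhavna.
Neelam predeceased; the 1/16 allotted to Neelam's branch passes to Neelam's issue by representation.
Yamini is the sole taker at this level and receives the full 1/16.
Girish is living and takes 1/16.
Usha is living and takes 1/16.
Bhavna is living and takes 1/16.
Deepa is living and takes 1/4.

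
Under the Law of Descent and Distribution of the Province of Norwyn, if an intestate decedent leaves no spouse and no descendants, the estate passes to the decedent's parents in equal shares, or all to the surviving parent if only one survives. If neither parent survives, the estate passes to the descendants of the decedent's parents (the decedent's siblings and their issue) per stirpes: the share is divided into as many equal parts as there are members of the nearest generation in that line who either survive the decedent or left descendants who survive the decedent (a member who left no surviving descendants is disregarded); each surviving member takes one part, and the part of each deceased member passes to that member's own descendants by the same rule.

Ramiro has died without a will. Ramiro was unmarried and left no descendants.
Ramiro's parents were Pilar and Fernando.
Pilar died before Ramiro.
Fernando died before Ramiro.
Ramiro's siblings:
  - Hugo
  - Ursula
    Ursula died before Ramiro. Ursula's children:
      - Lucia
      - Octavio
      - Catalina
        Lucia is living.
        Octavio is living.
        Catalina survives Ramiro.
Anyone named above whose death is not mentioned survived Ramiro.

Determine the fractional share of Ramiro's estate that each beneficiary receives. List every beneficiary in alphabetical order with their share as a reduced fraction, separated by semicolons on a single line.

Neither parent survives and there are no descendants, so the estate passes to Ramiro's siblings and their issue per stirpes.
The estate is divided into 2 equal shares of 1/2 among Hugo, Ursula.
Hugo is living and takes 1/2.
Ursula predeceased; the 1/2 allotted to Ursula's branch passes to Ursula's issue by representation.
The 1/2 is divided into 3 equal shares of 1/6 among Lucia, Octavio, Catalina.
Lucia is living and takes 1/6.
Octavio is living and takes 1/6.
Catalina is living and takes 1/6.

Catalina 1/6; Hugo 1/2; Lucia 1/6; Octavio 1/6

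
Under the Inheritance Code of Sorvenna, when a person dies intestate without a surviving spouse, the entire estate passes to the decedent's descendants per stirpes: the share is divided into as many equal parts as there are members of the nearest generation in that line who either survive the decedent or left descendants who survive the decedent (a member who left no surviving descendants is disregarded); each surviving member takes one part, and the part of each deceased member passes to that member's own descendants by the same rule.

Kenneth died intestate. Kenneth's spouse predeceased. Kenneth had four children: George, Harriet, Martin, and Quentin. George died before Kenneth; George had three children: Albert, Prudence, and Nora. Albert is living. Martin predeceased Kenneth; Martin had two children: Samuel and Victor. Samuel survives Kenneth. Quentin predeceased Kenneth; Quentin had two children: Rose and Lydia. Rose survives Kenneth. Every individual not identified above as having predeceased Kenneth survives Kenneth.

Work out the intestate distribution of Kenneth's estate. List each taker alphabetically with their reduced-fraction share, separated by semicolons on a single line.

Albert 1/12; Harriet 1/4; Lydia 1/8; Nora 1/12; Prudence 1/12; Rose 1/8; Samuel 1/8; Victor 1/8

There is no surviving spouse, so the entire estate passes to Kenneth's descendants per stirpes.
The estate is divided into 4 equal shares of 1/4 among George, Harriet, Martin, Quentin.
George predeceased; the 1/4 allotted to George's branch passes to George's issue by representation.
The 1/4 is divided into 3 equal shares of 1/12 among Albert, Prudence, Nora.
Albert is living and takes 1/12.
Prudence is living and takes 1/12.
Nora is living and takes 1/12.
Harriet is living and takes 1/4.
Martin predeceased; the 1/4 allotted to Martin's branch passes to Martin's issue by representation.
The 1/4 is divided into 2 equal shares of 1/8 among Samuel, Victor.
Samuel is living and takes 1/8.
Victor is living and takes 1/8.
Quentin predeceased; the 1/4 allotted to Quentin's branch passes to Quentin's issue by representation.
The 1/4 is divided into 2 equal shares of 1/8 among Rose, Lydia.
Rose is living and takes 1/8.
Lydia is living and takes 1/8.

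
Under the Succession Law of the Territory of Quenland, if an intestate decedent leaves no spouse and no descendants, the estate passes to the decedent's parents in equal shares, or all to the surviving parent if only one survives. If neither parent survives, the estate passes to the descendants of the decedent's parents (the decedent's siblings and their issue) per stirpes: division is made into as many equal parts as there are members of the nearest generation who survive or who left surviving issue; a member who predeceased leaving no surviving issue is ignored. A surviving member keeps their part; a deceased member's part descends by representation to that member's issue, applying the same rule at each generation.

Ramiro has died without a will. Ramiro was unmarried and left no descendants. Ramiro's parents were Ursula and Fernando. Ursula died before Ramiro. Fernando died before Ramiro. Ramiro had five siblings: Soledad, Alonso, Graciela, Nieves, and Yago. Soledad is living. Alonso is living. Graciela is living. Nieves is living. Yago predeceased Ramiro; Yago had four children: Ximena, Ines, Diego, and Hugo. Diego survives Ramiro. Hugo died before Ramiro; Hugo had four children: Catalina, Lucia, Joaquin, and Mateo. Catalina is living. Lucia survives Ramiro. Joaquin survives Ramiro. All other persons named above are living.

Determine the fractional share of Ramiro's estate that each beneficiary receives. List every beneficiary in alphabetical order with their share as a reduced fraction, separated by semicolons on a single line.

Neither parent survives and there are no descendants, so the estate passes to Ramiro's siblings and their issue per stirpes.
The estate is divided into 5 equal shares of 1/5 among Soledad, Alonso, Graciela, Nieves, Yago.
Soledad is living and takes 1/5.
Alonso is living and takes 1/5.
Graciela is living and takes 1/5.
Nieves is living and takes 1/5.
Yago predeceased; the 1/5 allotted to Yago's branch passes to Yago's issue by representation.
The 1/5 is divided into 4 equal shares of 1/20 among Ximena, Ines, Diego, Hugo.
Ximena is living and takes 1/20.
Ines is living and takes 1/20.
Diego is living and takes 1/20.
Hugo predeceased; the 1/20 allotted to Hugo's branch passes to Hugo's issue by representation.
The 1/20 is divided into 4 equal shares of 1/80 among Catalina, Lucia, Joaquin, Mateo.
Catalina is living and takes 1/80.
Lucia is living and takes 1/80.
Joaquin is living and takes 1/80.
Mateo is living and takes 1/80.

Alonso 1/5; Catalina 1/80; Diego 1/20; Graciela 1/5; Ines 1/20; Joaquin 1/80; Lucia 1/80; Mateo 1/80; Nieves 1/5; Soledad 1/5; Ximena 1/20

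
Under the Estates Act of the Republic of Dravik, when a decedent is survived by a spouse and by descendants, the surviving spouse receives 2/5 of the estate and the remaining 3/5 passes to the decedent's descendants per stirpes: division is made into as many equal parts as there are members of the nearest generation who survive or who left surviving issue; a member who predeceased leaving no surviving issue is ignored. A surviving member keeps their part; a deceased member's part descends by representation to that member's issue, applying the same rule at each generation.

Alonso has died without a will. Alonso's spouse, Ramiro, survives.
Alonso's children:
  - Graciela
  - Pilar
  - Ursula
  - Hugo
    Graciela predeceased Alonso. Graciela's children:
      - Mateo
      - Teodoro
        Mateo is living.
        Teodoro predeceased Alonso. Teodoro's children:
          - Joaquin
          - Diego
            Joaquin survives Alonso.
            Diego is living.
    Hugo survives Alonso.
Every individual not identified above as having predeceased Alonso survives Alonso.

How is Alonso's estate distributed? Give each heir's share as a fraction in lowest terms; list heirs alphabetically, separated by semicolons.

Diego 3/80; Hugo 3/20; Joaquin 3/80; Mateo 3/40; Pilar 3/20; Ramiro 2/5; Ursula 3/20

Ramiro, as surviving spouse, takes 2/5.
The remaining 3/5 passes to Alonso's descendants per stirpes.
The 3/5 is divided into 4 equal shares of 3/20 among Graciela, Pilar, Ursula, Hugo.
Graciela predeceased; the 3/20 allotted to Graciela's branch passes to Graciela's issue by representation.
The 3/20 is divided into 2 equal shares of 3/40 among Mateo, Teodoro.
Mateo is living and takes 3/40.
Teodoro predeceased; the 3/40 allotted to Teodoro's branch passes to Teodoro's issue by representation.
The 3/40 is divided into 2 equal shares of 3/80 among Joaquin, Diego.
Joaquin is living and takes 3/80.
Diego is living and takes 3/80.
Pilar is living and takes 3/20.
Ursula is living and takes 3/20.
Hugo is living and takes 3/20.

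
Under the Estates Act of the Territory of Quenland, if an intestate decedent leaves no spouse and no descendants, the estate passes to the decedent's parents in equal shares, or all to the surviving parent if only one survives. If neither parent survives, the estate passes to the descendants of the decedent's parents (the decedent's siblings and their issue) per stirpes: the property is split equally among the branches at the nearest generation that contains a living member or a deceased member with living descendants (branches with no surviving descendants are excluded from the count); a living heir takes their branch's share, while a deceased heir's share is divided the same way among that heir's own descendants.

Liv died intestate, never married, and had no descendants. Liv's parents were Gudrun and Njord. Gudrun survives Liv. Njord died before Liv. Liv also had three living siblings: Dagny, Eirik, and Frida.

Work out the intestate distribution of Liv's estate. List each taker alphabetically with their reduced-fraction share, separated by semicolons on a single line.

Gudrun 1

Only one parent, Gudrun, survives, so Gudrun takes the entire estate. The siblings take nothing because a surviving parent has priority.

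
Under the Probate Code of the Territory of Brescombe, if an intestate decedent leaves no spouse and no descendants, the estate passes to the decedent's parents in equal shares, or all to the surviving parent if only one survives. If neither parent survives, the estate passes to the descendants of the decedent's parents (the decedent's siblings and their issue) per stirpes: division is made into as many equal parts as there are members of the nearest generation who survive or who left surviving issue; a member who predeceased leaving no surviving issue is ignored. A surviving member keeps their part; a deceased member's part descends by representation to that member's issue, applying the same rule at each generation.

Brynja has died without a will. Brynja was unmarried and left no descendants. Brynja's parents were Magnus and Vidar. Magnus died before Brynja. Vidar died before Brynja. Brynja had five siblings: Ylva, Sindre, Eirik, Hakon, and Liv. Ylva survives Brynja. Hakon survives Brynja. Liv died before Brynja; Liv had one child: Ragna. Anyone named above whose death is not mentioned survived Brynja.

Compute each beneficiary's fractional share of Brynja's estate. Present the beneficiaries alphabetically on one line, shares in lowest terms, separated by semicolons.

Eirik 1/5; Hakon 1/5; Ragna 1/5; Sindre 1/5; Ylva 1/5

Neither parent survives and there are no descendants, so the estate passes to Brynja's siblings and their issue per stirpes.
The estate is divided into 5 equal shares of 1/5 among Ylva, Sindre, Eirik, Hakon, Liv.
Ylva is living and takes 1/5.
Sindre is living and takes 1/5.
Eirik is living and takes 1/5.
Hakon is living and takes 1/5.
Liv predeceased; the 1/5 allotted to Liv's branch passes to Liv's issue by representation.
Ragna is the sole taker at this level and receives the full 1/5.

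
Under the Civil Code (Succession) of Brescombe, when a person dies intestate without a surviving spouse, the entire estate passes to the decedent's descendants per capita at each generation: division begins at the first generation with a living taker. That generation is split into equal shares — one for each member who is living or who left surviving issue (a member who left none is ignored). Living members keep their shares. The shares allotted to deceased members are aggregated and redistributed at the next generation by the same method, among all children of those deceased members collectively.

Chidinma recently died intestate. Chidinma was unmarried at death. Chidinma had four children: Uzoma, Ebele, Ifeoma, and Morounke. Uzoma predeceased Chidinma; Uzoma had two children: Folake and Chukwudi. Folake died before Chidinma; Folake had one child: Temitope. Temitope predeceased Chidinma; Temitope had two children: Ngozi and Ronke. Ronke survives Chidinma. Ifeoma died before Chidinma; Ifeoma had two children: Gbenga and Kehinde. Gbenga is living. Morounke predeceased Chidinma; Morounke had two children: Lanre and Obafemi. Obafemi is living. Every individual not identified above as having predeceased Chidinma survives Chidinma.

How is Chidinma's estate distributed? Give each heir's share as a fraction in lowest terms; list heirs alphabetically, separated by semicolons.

There is no surviving spouse, so the entire estate passes to Chidinma's descendants per capita at each generation.
At generation 1 (Uzoma, Ebele, Ifeoma, Morounke) there are 4 shares of (1)/4 = 1/4 each.
Living: Ebele — each takes 1/4.
Deceased: Uzoma, Ifeoma, and Morounke. Their combined 3/4 is pooled and carried to generation 2.
At generation 2 (Folake, Chukwudi, Gbenga, Kehinde, Lanre, Obafemi) there are 6 shares of (3/4)/6 = 1/8 each.
Living: Chukwudi, Gbenga, Kehinde, Lanre, and Obafemi — each takes 1/8.
Deceased: Folake. That 1/8 share is carried to generation 3.
At generation 3 (Temitope) there are 1 shares of (1/8)/1 = 1/8 each.
Deceased: Temitope. That 1/8 share is carried to generation 4.
At generation 4 (Ngozi, Ronke) there are 2 shares of (1/8)/2 = 1/16 each.
Living: Ngozi and Ronke — each takes 1/16.

Chukwudi 1/8; Ebele 1/4; Gbenga 1/8; Kehinde 1/8; Lanre 1/8; Ngozi 1/16; Obafemi 1/8; Ronke 1/16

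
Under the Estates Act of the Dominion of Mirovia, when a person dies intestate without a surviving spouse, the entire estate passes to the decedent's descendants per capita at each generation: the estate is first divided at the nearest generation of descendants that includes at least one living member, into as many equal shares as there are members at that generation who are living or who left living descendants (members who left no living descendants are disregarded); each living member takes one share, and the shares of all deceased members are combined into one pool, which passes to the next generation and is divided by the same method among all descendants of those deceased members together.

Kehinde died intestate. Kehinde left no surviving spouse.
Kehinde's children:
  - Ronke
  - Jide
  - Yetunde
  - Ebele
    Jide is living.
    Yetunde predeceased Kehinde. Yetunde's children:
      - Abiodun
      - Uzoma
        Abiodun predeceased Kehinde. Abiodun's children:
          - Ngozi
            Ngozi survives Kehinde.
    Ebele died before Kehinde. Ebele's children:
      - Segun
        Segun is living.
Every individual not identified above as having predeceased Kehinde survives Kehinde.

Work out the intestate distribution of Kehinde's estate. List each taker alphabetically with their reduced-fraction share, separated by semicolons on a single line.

There is no surviving spouse, so the entire estate passes to Kehinde's descendants per capita at each generation.
At generation 1 (Ronke, Jide, Yetunde, Ebele) there are 4 shares of (1)/4 = 1/4 each.
Living: Ronke and Jide — each takes 1/4.
Deceased: Yetunde and Ebele. Their combined 1/2 is pooled and carried to generation 2.
At generation 2 (Abiodun, Uzoma, Segun) there are 3 shares of (1/2)/3 = 1/6 each.
Living: Uzoma and Segun — each takes 1/6.
Deceased: Abiodun. That 1/6 share is carried to generation 3.
At generation 3 (Ngozi) there are 1 shares of (1/6)/1 = 1/6 each.
Living: Ngozi — each takes 1/6.

Jide 1/4; Ngozi 1/6; Ronke 1/4; Segun 1/6; Uzoma 1/6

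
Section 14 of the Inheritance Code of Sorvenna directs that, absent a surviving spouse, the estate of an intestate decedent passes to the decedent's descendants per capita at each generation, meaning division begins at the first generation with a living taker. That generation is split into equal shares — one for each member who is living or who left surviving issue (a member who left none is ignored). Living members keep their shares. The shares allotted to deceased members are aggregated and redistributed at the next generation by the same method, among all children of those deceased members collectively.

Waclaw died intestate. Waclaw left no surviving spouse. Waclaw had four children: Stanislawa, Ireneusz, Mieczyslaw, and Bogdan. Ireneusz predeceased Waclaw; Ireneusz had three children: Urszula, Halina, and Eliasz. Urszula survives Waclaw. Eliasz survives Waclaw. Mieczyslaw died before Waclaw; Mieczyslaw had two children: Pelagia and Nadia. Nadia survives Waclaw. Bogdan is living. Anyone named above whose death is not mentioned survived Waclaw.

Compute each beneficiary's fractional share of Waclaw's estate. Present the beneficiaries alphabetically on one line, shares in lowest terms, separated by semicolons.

Bogdan 1/4; Eliasz 1/10; Halina 1/10; Nadia 1/10; Pelagia 1/10; Stanislawa 1/4; Urszula 1/10

There is no surviving spouse, so the entire estate passes to Waclaw's descendants per capita at each generation.
At generation 1 (Stanislawa, Ireneusz, Mieczyslaw, Bogdan) there are 4 shares of (1)/4 = 1/4 each.
Living: Stanislawa and Bogdan — each takes 1/4.
Deceased: Ireneusz and Mieczyslaw. Their combined 1/2 is pooled and carried to generation 2.
At generation 2 (Urszula, Halina, Eliasz, Pelagia, Nadia) there are 5 shares of (1/2)/5 = 1/10 each.
Living: Urszula, Halina, Eliasz, Pelagia, and Nadia — each takes 1/10.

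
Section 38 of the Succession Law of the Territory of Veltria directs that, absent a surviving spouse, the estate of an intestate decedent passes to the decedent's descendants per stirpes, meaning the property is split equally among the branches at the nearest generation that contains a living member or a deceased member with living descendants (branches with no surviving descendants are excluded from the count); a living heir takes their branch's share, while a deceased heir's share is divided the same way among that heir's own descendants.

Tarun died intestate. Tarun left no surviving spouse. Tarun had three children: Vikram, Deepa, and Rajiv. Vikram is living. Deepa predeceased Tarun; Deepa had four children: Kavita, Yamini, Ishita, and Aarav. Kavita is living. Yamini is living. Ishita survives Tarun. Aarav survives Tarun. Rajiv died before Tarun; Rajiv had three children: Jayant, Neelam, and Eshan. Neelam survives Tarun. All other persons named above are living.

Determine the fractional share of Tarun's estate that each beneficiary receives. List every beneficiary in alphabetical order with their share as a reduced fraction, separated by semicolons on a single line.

Aarav 1/12; Eshan 1/9; Ishita 1/12; Jayant 1/9; Kavita 1/12; Neelam 1/9; Vikram 1/3; Yamini 1/12

There is no surviving spouse, so the entire estate passes to Tarun's descendants per stirpes.
The estate is divided into 3 equal shares of 1/3 among Vikram, Deepa, Rajiv.
Vikram is living and takes 1/3.
Deepa predeceased; the 1/3 allotted to Deepa's branch passes to Deepa's issue by representation.
The 1/3 is divided into 4 equal shares of 1/12 among Kavita, Yamini, Ishita, Aarav.
Kavita is living and takes 1/12.
Yamini is living and takes 1/12.
Ishita is living and takes 1/12.
Aarav is living and takes 1/12.
Rajiv predeceased; the 1/3 allotted to Rajiv's branch passes to Rajiv's issue by representation.
The 1/3 is divided into 3 equal shares of 1/9 among Jayant, Neelam, Eshan.
Jayant is living and takes 1/9.
Neelam is living and takes 1/9.
Eshan is living and takes 1/9.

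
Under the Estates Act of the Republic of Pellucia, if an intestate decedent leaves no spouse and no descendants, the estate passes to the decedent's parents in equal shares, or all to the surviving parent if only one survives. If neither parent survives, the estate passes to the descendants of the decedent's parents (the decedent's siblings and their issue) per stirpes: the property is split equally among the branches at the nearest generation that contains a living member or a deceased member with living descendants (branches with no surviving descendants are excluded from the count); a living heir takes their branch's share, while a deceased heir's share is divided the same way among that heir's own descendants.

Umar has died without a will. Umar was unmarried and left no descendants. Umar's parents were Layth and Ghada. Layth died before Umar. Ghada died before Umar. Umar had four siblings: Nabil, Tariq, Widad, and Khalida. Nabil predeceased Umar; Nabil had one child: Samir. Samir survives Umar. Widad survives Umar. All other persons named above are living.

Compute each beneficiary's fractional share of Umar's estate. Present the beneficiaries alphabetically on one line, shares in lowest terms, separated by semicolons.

Neither parent survives and there are no descendants, so the estate passes to Umar's siblings and their issue per stirpes.
The estate is divided into 4 equal shares of 1/4 among Nabil, Tariq, Widad, Khalida.
Nabil predeceased; the 1/4 allotted to Nabil's branch passes to Nabil's issue by representation.
Samir is the sole taker at this level and receives the full 1/4.
Tariq is living and takes 1/4.
Widad is living and takes 1/4.
Khalida is living and takes 1/4.

Khalida 1/4; Samir 1/4; Tariq 1/4; Widad 1/4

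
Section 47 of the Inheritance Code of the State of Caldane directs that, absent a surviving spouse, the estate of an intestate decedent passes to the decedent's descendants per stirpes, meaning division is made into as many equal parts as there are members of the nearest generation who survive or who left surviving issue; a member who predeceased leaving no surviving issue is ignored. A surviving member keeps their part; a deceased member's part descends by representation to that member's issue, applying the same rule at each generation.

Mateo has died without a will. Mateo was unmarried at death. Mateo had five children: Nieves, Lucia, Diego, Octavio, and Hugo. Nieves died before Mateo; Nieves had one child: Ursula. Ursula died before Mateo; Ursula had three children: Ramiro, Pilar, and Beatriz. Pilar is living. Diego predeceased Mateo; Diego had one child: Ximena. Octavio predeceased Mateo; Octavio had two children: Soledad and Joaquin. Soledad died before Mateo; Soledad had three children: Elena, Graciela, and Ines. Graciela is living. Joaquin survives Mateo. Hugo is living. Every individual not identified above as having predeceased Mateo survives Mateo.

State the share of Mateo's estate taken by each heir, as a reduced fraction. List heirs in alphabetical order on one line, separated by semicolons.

There is no surviving spouse, so the entire estate passes to Mateo's descendants per stirpes.
The estate is divided into 5 equal shares of 1/5 among Nieves, Lucia, Diego, Octavio, Hugo.
Nieves predeceased; the 1/5 allotted to Nieves's branch passes to Nieves's issue by representation.
Ursula's line is the sole branch at this level, so the full 1/5 passes to Ursula's issue by representation.
The 1/5 is divided into 3 equal shares of 1/15 among Ramiro, Pilar, Beatriz.
Ramiro is living and takes 1/15.
Pilar is living and takes 1/15.
Beatriz is living and takes 1/15.
Lucia is living and takes 1/5.
Diego predeceased; the 1/5 allotted to Diego's branch passes to Diego's issue by representation.
Ximena is the sole taker at this level and receives the full 1/5.
Octavio predeceased; the 1/5 allotted to Octavio's branch passes to Octavio's issue by representation.
The 1/5 is divided into 2 equal shares of 1/10 among Soledad, Joaquin.
Soledad predeceased; the 1/10 allotted to Soledad's branch passes to Soledad's issue by representation.
The 1/10 is divided into 3 equal shares of 1/30 among Elena, Graciela, Ines.
Elena is living and takes 1/30.
Graciela is living and takes 1/30.
Ines is living and takes 1/30.
Joaquin is living and takes 1/10.
Hugo is living and takes 1/5.

Beatriz 1/15; Elena 1/30; Graciela 1/30; Hugo 1/5; Ines 1/30; Joaquin 1/10; Lucia 1/5; Pilar 1/15; Ramiro 1/15; Ximena 1/5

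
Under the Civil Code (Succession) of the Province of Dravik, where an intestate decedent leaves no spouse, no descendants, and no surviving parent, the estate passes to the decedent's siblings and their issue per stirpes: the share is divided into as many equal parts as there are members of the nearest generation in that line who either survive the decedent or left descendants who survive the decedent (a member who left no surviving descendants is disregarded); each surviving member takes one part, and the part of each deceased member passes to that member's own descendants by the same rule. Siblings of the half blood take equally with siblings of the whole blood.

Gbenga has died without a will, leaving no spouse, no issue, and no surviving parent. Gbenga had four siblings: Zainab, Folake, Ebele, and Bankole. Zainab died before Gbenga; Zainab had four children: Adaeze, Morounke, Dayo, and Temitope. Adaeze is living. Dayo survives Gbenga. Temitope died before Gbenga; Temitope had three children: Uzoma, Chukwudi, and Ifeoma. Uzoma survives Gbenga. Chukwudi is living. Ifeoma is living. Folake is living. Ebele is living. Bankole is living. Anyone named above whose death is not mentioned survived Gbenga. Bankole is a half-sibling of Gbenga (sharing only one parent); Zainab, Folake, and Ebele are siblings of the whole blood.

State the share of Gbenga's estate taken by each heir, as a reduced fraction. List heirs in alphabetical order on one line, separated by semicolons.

Adaeze 1/16; Bankole 1/4; Chukwudi 1/48; Dayo 1/16; Ebele 1/4; Folake 1/4; Ifeoma 1/48; Morounke 1/16; Uzoma 1/48

No spouse, descendants, or parent survives, so the estate passes to Gbenga's siblings per stirpes.
Half-blood and whole-blood siblings take equally under the stated rule.
The estate is divided into 4 equal shares of 1/4 among Zainab, Folake, Ebele, Bankole.
Zainab predeceased; the 1/4 allotted to Zainab's branch passes to Zainab's issue by representation.
The 1/4 is divided into 4 equal shares of 1/16 among Adaeze, Morounke, Dayo, Temitope.
Adaeze is living and takes 1/16.
Morounke is living and takes 1/16.
Dayo is living and takes 1/16.
Temitope predeceased; the 1/16 allotted to Temitope's branch passes to Temitope's issue by representation.
The 1/16 is divided into 3 equal shares of 1/48 among Uzoma, Chukwudi, Ifeoma.
Uzoma is living and takes 1/48.
Chukwudi is living and takes 1/48.
Ifeoma is living and takes 1/48.
Folake is living and takes 1/4.
Ebele is living and takes 1/4.
Bankole is living and takes 1/4.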